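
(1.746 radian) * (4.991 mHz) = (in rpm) 0.08322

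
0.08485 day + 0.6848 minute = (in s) 7372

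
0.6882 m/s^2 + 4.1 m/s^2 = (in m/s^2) 4.788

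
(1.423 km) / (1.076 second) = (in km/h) 4761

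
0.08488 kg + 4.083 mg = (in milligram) 8.488e+04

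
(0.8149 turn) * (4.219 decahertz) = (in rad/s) 216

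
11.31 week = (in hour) 1900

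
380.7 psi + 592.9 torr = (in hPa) 2.704e+04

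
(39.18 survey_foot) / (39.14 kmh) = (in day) 1.271e-05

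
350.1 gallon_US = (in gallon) 350.1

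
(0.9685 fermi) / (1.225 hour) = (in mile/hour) 4.913e-19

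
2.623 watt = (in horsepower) 0.003518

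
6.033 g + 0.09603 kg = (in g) 102.1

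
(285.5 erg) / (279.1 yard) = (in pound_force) 2.515e-08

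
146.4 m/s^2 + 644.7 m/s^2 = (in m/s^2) 791.1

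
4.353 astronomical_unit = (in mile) 4.046e+08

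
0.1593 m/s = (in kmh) 0.5735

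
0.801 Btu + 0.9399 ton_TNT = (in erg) 3.933e+16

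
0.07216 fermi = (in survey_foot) 2.367e-16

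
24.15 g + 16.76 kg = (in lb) 37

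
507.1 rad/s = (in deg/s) 2.905e+04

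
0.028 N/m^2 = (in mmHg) 0.00021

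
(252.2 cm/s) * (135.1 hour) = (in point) 3.477e+09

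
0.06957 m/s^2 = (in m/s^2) 0.06957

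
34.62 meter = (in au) 2.314e-10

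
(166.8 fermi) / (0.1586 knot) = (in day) 2.366e-17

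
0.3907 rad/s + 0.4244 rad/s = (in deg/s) 46.7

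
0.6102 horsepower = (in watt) 455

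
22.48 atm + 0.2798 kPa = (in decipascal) 2.278e+07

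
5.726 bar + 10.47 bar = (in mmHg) 1.215e+04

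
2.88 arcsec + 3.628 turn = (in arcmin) 7.836e+04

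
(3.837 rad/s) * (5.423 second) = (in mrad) 2.081e+04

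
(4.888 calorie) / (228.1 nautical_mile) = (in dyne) 4.841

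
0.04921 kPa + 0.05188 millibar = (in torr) 0.408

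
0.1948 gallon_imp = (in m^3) 0.0008856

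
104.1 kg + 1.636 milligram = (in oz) 3672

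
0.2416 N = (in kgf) 0.02464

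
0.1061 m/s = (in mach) 0.0003116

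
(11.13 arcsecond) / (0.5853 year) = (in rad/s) 2.923e-12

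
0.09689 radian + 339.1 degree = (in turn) 0.9574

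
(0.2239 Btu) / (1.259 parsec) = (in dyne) 6.081e-10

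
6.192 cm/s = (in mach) 0.0001819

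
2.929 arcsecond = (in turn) 2.26e-06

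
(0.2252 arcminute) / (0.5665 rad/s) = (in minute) 1.927e-06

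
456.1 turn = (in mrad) 2.866e+06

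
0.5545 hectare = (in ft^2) 5.969e+04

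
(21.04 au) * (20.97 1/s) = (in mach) 1.938e+11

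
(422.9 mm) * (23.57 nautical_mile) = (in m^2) 1.846e+04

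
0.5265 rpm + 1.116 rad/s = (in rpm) 11.18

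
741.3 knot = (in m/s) 381.4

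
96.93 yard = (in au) 5.925e-10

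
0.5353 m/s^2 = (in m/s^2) 0.5353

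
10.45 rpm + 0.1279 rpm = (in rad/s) 1.108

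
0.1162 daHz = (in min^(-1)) 69.72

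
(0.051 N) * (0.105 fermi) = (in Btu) 5.076e-21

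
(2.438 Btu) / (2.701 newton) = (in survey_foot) 3124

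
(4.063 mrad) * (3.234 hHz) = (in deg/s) 75.29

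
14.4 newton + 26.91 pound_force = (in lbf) 30.15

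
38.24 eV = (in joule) 6.127e-18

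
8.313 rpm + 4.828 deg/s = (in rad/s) 0.9548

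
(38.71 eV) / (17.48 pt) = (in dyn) 1.006e-10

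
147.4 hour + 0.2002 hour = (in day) 6.15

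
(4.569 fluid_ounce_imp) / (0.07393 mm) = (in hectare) 0.0001756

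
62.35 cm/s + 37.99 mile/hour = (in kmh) 63.38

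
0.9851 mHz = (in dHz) 0.009851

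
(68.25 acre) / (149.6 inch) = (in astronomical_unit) 4.859e-07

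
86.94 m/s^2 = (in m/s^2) 86.94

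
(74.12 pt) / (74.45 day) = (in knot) 7.902e-09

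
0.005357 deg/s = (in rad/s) 9.35e-05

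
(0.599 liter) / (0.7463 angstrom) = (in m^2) 8.026e+06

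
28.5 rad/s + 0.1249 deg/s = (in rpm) 272.2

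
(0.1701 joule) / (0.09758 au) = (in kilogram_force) 1.188e-12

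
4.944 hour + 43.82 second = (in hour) 4.956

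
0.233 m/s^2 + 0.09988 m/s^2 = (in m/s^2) 0.3329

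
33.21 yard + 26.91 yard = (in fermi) 5.497e+16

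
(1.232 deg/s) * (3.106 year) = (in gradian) 1.341e+08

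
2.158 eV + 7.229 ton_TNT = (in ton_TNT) 7.229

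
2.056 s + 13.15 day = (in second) 1.136e+06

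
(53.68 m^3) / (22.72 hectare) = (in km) 2.363e-07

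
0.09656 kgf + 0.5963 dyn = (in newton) 0.9469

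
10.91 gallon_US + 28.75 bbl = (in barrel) 29.01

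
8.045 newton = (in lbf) 1.809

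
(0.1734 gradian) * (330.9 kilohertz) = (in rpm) 8607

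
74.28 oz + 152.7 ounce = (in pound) 14.19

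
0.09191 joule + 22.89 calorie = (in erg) 9.586e+08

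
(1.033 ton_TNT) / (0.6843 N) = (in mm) 6.316e+12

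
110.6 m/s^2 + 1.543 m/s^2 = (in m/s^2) 112.1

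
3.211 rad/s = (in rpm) 30.66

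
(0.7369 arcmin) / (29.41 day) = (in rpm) 8.056e-10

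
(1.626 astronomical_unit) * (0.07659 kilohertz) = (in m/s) 1.863e+13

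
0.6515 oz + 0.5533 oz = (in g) 34.16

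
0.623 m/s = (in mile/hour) 1.394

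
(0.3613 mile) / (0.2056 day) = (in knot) 0.06363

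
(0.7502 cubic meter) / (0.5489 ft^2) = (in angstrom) 1.471e+11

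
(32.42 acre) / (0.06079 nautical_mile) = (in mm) 1.165e+06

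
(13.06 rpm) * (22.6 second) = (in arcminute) 1.063e+05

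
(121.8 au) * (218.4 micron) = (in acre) 9.833e+05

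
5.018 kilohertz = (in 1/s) 5018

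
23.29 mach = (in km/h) 2.855e+04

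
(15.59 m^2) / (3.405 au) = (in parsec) 9.919e-28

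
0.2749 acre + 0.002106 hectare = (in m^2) 1134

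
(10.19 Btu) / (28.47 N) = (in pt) 1.07e+06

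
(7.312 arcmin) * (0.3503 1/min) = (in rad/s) 1.242e-05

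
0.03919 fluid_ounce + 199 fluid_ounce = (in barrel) 0.03702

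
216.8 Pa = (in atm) 0.00214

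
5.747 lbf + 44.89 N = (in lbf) 15.84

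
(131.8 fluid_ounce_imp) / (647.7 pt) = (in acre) 4.05e-06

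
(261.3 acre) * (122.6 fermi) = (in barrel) 8.154e-07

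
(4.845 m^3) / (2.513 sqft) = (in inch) 817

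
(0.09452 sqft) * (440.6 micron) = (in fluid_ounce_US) 0.1308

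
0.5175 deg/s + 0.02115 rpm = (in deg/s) 0.6444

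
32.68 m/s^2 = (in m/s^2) 32.68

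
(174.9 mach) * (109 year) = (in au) 1368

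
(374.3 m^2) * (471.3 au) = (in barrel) 1.66e+17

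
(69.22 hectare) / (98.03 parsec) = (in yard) 2.503e-13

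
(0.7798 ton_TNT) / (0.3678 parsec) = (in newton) 2.875e-07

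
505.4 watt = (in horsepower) 0.6778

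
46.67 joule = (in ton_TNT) 1.115e-08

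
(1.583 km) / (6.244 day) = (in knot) 0.005704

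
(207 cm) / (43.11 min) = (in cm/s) 0.08003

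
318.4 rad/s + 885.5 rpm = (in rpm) 3926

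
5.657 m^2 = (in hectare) 0.0005657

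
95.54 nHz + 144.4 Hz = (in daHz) 14.44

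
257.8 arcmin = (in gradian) 4.774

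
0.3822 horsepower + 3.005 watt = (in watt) 288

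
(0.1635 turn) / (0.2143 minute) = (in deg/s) 4.578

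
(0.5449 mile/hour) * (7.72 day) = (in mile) 101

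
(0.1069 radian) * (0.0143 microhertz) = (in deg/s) 8.759e-08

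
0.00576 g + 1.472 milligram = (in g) 0.007232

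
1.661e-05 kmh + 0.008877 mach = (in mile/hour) 6.761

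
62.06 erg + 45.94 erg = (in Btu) 1.024e-08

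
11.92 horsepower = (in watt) 8889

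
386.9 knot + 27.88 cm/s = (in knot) 387.4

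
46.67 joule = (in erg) 4.667e+08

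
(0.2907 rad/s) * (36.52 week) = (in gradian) 4.088e+08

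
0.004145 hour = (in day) 0.0001727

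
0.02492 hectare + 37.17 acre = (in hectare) 15.07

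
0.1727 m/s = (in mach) 0.0005072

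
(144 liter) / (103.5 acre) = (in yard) 3.76e-07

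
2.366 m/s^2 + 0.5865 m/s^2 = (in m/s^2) 2.953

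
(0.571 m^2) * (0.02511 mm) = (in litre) 0.01434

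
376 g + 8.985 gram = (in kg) 0.385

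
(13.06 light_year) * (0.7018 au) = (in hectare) 1.297e+24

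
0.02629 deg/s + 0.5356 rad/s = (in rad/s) 0.5361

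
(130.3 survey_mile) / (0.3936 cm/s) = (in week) 88.09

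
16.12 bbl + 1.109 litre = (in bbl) 16.13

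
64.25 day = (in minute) 9.252e+04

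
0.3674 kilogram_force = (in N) 3.603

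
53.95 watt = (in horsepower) 0.07235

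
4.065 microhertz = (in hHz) 4.065e-08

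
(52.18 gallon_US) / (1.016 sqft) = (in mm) 2093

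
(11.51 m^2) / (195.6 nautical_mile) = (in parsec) 1.03e-21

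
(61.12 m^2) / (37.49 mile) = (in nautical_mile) 5.47e-07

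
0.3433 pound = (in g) 155.7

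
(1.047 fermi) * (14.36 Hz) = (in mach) 4.416e-17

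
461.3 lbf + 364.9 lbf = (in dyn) 3.675e+08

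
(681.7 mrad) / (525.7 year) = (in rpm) 3.927e-10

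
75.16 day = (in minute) 1.082e+05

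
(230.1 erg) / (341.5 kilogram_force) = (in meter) 6.871e-09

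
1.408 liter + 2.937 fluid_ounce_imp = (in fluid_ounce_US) 50.43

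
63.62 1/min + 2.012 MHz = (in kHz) 2012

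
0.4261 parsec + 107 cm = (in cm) 1.315e+18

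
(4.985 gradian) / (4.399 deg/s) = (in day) 1.18e-05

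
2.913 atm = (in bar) 2.952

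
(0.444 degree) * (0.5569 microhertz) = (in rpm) 4.121e-08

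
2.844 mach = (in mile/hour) 2166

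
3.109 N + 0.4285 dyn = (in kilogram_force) 0.317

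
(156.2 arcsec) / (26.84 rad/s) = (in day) 3.266e-10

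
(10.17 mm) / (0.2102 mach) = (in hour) 3.947e-08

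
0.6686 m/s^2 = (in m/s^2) 0.6686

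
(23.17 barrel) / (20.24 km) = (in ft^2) 0.001959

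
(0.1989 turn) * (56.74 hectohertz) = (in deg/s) 4.063e+05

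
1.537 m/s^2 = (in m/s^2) 1.537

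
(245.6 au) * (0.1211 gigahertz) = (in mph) 9.953e+21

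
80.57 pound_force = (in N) 358.4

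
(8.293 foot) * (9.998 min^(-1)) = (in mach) 0.001237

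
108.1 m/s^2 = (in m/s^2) 108.1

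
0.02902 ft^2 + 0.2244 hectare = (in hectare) 0.2244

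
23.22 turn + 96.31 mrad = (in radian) 146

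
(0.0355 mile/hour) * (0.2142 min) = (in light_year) 2.156e-17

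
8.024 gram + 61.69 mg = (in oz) 0.2852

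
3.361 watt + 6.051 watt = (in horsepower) 0.01262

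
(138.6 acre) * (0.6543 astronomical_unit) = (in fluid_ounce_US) 1.856e+21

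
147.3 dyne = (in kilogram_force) 0.0001502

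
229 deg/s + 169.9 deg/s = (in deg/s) 398.9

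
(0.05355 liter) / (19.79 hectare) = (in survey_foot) 8.878e-10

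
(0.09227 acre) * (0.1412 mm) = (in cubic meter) 0.05272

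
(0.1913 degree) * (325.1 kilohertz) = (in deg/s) 6.219e+04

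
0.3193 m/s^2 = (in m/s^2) 0.3193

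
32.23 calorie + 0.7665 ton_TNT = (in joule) 3.207e+09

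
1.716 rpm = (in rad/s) 0.1797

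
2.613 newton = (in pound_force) 0.5874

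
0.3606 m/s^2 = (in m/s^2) 0.3606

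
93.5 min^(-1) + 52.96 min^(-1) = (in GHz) 2.441e-09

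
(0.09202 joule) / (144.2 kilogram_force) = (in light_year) 6.878e-21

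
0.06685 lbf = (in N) 0.2974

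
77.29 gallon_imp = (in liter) 351.4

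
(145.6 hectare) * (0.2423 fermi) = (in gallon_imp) 7.76e-08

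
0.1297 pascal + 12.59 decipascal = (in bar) 1.389e-05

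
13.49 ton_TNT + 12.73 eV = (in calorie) 1.349e+10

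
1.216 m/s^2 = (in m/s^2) 1.216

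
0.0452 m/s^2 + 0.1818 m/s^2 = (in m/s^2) 0.227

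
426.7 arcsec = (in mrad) 2.069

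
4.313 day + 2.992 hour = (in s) 3.834e+05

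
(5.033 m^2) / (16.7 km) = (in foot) 0.0009888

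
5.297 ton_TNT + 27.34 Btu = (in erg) 2.216e+17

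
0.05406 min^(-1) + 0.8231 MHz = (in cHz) 8.231e+07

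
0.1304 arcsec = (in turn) 1.006e-07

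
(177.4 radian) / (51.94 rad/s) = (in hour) 0.0009487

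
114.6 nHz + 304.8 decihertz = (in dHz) 304.8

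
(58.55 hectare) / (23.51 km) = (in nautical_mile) 0.01345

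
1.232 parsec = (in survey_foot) 1.247e+17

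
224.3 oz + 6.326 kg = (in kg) 12.68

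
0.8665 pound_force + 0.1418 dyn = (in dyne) 3.854e+05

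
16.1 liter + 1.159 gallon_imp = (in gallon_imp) 4.701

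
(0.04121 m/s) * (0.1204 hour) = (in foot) 58.6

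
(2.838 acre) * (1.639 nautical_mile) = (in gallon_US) 9.21e+09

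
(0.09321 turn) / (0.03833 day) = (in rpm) 0.001689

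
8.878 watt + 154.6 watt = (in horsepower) 0.2192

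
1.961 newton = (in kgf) 0.2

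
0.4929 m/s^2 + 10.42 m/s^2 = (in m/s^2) 10.91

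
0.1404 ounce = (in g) 3.98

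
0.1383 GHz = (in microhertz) 1.383e+14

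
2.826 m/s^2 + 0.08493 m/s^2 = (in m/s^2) 2.911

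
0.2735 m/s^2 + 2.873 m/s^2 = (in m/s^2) 3.147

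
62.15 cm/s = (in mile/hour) 1.39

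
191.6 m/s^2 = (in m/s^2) 191.6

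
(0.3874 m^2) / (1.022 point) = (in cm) 1.075e+05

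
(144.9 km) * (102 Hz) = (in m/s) 1.478e+07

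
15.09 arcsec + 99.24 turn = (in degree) 3.573e+04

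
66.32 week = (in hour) 1.114e+04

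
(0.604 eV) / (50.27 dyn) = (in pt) 5.457e-13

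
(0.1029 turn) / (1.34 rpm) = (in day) 5.333e-05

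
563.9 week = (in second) 3.41e+08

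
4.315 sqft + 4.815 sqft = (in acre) 0.0002096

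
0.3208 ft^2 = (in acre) 7.365e-06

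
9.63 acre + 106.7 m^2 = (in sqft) 4.206e+05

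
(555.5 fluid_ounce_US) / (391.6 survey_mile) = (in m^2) 2.607e-08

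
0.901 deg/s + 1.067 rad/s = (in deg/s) 62.04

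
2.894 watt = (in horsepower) 0.003881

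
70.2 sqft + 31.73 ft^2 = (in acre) 0.00234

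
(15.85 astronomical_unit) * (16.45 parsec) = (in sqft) 1.296e+31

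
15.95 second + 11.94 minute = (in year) 2.322e-05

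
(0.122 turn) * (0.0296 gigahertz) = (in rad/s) 2.269e+07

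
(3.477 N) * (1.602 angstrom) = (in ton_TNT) 1.331e-19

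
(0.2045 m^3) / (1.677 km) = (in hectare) 1.219e-08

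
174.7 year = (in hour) 1.53e+06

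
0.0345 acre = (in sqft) 1503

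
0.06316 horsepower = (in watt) 47.1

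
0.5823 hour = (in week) 0.003466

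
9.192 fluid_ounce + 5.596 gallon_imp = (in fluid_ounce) 869.4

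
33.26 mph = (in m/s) 14.87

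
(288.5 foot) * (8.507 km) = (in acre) 184.8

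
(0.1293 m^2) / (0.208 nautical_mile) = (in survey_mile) 2.086e-07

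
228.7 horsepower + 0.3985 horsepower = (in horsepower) 229.1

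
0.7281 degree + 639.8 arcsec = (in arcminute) 54.35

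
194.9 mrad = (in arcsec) 4.02e+04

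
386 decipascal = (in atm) 0.000381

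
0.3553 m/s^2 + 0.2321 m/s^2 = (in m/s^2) 0.5874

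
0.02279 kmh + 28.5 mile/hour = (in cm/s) 1275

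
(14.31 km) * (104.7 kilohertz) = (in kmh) 5.394e+09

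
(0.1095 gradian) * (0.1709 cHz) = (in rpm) 2.807e-05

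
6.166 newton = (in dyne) 6.166e+05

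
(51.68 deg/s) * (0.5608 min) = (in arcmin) 1.043e+05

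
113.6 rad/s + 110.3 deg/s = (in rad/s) 115.5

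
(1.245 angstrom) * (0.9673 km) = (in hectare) 1.204e-11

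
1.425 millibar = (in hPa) 1.425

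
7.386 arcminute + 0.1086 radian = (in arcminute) 380.7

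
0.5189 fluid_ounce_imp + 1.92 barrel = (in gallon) 80.64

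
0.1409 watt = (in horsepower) 0.000189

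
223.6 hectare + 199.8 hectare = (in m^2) 4.234e+06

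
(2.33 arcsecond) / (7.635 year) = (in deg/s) 2.688e-12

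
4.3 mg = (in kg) 4.3e-06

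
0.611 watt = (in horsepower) 0.0008194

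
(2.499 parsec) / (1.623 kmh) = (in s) 1.71e+17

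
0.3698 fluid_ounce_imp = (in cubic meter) 1.051e-05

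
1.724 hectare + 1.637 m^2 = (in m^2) 1.724e+04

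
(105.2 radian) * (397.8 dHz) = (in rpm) 3.996e+04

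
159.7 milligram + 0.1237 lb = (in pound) 0.1241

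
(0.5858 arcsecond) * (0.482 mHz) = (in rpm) 1.307e-08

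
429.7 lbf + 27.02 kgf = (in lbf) 489.3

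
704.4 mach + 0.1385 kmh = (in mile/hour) 5.365e+05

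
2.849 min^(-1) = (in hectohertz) 0.0004748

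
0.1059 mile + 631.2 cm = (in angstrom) 1.767e+12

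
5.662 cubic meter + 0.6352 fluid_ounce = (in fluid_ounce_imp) 1.993e+05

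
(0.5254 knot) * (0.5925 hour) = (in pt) 1.634e+06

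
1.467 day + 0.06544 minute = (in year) 0.004019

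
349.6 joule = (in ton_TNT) 8.356e-08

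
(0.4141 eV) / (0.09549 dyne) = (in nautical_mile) 3.752e-17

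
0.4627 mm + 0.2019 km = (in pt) 5.723e+05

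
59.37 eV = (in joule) 9.512e-18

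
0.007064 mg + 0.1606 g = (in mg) 160.6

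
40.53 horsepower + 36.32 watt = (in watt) 3.026e+04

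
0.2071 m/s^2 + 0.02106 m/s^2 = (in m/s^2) 0.2282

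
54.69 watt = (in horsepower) 0.07334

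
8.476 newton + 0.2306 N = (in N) 8.707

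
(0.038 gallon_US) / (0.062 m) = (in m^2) 0.00232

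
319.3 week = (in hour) 5.364e+04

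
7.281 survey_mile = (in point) 3.322e+07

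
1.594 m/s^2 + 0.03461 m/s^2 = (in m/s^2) 1.629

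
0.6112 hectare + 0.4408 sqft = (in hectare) 0.6112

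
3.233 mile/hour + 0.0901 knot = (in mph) 3.337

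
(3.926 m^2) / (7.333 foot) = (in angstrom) 1.757e+10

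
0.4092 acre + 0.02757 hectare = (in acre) 0.4773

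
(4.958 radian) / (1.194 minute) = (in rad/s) 0.06921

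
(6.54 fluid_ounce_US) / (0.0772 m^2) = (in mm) 2.505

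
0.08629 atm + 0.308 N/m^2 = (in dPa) 8.744e+04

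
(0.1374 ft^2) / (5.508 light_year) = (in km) 2.45e-22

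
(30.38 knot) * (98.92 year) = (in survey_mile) 3.029e+07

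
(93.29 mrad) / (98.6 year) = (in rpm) 2.865e-10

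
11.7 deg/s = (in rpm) 1.95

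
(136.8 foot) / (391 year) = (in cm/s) 3.382e-07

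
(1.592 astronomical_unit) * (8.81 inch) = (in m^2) 5.329e+10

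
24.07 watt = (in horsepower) 0.03228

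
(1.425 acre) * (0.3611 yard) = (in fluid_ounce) 6.439e+07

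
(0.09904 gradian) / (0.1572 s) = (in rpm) 0.0945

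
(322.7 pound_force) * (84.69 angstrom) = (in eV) 7.588e+13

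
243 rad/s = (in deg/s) 1.392e+04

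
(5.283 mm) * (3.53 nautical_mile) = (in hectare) 0.003454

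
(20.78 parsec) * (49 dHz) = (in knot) 6.107e+18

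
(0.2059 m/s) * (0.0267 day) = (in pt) 1.346e+06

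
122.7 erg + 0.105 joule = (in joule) 0.105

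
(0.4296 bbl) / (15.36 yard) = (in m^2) 0.004863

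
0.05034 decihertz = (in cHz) 0.5034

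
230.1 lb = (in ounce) 3682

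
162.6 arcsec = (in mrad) 0.7883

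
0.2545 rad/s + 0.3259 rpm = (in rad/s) 0.2886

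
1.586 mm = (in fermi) 1.586e+12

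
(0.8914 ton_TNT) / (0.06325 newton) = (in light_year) 6.233e-06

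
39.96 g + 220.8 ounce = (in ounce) 222.2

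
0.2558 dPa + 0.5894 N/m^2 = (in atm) 6.069e-06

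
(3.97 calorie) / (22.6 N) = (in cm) 73.5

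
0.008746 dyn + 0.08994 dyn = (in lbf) 2.219e-07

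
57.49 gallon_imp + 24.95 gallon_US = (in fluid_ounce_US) 1.203e+04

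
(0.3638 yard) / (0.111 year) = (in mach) 2.791e-10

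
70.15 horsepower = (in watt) 5.231e+04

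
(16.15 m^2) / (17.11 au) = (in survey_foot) 2.07e-11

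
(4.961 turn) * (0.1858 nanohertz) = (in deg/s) 3.318e-07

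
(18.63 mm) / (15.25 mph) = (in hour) 7.591e-07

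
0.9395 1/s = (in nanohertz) 9.395e+08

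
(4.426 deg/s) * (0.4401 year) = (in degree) 6.143e+07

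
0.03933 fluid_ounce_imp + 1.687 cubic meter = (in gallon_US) 445.7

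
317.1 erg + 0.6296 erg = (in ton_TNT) 7.594e-15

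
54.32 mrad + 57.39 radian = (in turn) 9.143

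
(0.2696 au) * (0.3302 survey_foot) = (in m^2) 4.059e+09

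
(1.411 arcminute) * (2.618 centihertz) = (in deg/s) 0.0006157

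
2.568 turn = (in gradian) 1027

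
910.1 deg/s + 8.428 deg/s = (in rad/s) 16.03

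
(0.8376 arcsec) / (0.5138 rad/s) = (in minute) 1.317e-07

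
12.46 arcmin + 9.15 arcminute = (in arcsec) 1297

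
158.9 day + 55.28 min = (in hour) 3815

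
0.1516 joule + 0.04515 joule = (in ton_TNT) 4.702e-11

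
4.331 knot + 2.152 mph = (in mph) 7.136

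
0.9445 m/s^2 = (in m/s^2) 0.9445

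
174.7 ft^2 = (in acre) 0.004011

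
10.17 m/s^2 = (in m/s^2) 10.17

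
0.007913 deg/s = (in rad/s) 0.0001381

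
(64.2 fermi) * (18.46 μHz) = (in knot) 2.304e-18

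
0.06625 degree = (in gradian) 0.07361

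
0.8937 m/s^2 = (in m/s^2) 0.8937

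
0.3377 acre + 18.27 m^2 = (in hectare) 0.1385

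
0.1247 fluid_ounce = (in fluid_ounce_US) 0.1247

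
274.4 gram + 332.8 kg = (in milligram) 3.331e+08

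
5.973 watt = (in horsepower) 0.00801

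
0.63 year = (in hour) 5519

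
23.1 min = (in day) 0.01604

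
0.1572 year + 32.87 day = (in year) 0.2473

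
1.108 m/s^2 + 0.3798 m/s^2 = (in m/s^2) 1.488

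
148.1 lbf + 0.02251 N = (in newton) 658.8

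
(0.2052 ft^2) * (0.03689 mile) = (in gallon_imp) 249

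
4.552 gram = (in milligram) 4552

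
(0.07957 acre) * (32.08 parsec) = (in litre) 3.188e+23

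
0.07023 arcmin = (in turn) 3.251e-06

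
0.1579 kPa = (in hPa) 1.579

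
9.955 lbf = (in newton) 44.28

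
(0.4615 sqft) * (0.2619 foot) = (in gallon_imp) 0.7529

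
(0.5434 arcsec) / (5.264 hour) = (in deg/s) 7.965e-09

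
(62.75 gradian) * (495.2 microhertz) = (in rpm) 0.004661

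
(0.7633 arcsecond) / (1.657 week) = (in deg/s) 2.116e-10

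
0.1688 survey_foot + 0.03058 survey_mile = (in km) 0.04927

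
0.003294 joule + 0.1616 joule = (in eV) 1.029e+18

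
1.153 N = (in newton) 1.153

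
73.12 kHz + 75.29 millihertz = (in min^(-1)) 4.387e+06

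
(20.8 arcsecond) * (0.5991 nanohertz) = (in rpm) 5.769e-13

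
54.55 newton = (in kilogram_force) 5.563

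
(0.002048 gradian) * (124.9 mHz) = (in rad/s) 4.018e-06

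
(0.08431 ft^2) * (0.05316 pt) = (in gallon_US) 3.88e-05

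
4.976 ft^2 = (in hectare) 4.623e-05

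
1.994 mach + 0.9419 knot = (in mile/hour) 1520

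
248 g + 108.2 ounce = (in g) 3315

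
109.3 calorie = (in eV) 2.854e+21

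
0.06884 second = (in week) 1.138e-07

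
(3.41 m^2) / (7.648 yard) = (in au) 3.259e-12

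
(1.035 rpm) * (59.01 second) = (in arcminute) 2.199e+04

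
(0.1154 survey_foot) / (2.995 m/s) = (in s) 0.01174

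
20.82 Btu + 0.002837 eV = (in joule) 2.197e+04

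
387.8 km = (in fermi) 3.878e+20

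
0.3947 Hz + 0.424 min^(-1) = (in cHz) 40.18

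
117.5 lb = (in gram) 5.33e+04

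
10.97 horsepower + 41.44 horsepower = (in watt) 3.908e+04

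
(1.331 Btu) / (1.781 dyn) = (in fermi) 7.885e+22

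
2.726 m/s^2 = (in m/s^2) 2.726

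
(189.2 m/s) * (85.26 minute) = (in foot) 3.175e+06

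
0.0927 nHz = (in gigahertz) 9.27e-20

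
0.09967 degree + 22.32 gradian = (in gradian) 22.43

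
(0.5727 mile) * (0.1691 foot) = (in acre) 0.01174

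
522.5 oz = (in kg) 14.81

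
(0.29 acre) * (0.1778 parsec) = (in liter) 6.439e+21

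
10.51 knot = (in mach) 0.01588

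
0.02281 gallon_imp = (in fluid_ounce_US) 3.506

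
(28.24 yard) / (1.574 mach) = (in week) 7.966e-08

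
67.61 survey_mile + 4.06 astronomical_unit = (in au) 4.06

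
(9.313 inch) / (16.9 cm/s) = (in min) 0.02333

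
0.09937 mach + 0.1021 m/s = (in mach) 0.09967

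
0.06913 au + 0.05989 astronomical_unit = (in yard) 2.111e+10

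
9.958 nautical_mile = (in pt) 5.228e+07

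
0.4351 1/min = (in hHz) 7.252e-05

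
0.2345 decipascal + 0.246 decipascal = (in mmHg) 0.0003604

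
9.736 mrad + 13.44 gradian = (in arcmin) 759.2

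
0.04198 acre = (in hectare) 0.01699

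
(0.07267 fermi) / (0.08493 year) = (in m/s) 2.713e-23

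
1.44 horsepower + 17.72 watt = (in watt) 1092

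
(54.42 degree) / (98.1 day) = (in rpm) 1.07e-06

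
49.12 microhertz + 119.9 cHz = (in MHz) 1.199e-06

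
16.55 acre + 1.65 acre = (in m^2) 7.365e+04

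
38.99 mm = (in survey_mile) 2.423e-05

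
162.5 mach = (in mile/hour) 1.238e+05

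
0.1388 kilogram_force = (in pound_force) 0.306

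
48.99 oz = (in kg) 1.389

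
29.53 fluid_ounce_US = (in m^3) 0.0008733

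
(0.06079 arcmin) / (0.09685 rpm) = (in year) 5.529e-11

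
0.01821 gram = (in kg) 1.821e-05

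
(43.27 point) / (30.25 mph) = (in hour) 3.136e-07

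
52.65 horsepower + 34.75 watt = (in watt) 3.93e+04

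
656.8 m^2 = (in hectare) 0.06568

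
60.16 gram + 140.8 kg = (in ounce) 4969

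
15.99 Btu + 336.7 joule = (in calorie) 4113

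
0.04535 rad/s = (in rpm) 0.4331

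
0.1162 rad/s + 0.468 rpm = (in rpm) 1.578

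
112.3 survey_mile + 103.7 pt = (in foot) 5.929e+05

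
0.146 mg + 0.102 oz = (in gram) 2.892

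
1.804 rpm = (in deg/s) 10.82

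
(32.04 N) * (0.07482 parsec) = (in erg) 7.397e+23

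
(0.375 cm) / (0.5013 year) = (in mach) 6.966e-13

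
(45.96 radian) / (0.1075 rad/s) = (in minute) 7.126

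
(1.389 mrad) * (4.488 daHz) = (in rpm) 0.5953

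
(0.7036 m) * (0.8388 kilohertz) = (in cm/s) 5.902e+04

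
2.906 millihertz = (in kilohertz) 2.906e-06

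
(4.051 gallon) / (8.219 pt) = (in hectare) 0.0005289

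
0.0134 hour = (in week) 7.976e-05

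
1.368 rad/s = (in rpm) 13.06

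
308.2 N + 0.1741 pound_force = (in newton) 309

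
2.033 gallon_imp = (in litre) 9.242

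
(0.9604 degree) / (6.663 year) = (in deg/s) 4.571e-09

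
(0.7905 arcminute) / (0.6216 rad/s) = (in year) 1.173e-11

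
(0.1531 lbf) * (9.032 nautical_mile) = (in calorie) 2723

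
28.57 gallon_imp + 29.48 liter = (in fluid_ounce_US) 5389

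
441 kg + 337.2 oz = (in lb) 993.3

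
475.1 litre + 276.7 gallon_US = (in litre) 1523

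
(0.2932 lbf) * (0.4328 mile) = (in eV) 5.67e+21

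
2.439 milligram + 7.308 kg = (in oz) 257.8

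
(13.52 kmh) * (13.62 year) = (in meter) 1.613e+09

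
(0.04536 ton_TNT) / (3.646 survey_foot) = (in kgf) 1.741e+07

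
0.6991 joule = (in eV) 4.363e+18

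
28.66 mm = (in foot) 0.09403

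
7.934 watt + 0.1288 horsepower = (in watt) 104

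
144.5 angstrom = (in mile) 8.979e-12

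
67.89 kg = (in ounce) 2395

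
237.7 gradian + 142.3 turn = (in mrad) 8.978e+05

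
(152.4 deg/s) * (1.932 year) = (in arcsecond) 3.343e+13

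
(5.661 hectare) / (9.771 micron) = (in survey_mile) 3.6e+06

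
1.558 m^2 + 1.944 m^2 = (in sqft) 37.7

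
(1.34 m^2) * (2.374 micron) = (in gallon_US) 0.0008404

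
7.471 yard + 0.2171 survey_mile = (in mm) 3.562e+05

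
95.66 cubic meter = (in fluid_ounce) 3.235e+06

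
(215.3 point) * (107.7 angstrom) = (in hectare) 8.18e-14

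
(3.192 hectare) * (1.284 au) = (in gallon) 1.62e+18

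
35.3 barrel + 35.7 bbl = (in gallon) 2982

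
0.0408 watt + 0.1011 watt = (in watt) 0.1419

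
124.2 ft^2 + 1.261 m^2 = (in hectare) 0.00128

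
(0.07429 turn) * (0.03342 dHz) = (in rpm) 0.0149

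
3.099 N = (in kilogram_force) 0.316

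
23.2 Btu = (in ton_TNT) 5.85e-06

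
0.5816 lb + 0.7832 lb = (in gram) 619.1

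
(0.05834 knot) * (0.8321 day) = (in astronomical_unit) 1.442e-08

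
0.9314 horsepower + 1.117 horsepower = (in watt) 1527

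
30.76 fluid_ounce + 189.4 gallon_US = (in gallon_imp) 157.9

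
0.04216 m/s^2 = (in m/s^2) 0.04216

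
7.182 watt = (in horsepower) 0.009631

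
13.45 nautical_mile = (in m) 2.491e+04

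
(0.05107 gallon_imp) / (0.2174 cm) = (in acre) 2.639e-05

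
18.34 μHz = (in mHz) 0.01834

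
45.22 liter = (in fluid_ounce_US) 1529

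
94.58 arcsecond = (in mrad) 0.4585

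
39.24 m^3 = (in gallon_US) 1.037e+04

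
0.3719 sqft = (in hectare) 3.455e-06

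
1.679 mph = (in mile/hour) 1.679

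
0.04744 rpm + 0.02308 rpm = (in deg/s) 0.4231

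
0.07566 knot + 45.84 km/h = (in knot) 24.83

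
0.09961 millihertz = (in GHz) 9.961e-14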